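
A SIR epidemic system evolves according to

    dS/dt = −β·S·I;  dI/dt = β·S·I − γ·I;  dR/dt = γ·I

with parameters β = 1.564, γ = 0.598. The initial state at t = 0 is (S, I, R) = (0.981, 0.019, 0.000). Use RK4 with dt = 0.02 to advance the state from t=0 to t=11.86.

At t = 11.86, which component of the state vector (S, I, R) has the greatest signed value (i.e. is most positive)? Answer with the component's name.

largest component: R

t=0.000: state=(0.981, 0.019, 0.000)
step 1 (dt=0.02): k1=(-0.029, 0.018, 0.011), k2=(-0.029, 0.018, 0.011), k3=(-0.029, 0.018, 0.011), k4=(-0.030, 0.018, 0.012); state += dt/6·(k1+2k2+2k3+k4)
t=0.020: state=(0.980, 0.019, 0.000)
t=0.040: state=(0.980, 0.020, 0.000)
t=0.060: state=(0.979, 0.020, 0.001)
continuing one RK4 step at a time; state shown every 25 steps (Δt=0.5):
t=0.500: state=(0.963, 0.030, 0.007)
t=1.000: state=(0.934, 0.047, 0.019)
t=1.500: state=(0.893, 0.071, 0.036)
t=2.000: state=(0.834, 0.104, 0.062)
t=2.500: state=(0.757, 0.144, 0.099)
t=3.000: state=(0.666, 0.186, 0.148)
t=3.500: state=(0.567, 0.223, 0.210)
t=4.000: state=(0.471, 0.248, 0.281)
t=4.500: state=(0.386, 0.257, 0.357)
t=5.000: state=(0.316, 0.251, 0.433)
t=5.500: state=(0.262, 0.233, 0.505)
t=6.000: state=(0.220, 0.208, 0.572)
t=6.500: state=(0.189, 0.181, 0.630)
t=7.000: state=(0.166, 0.154, 0.680)
t=7.500: state=(0.148, 0.129, 0.722)
t=8.000: state=(0.135, 0.107, 0.758)
t=8.500: state=(0.125, 0.088, 0.787)
t=9.000: state=(0.118, 0.072, 0.811)
t=9.500: state=(0.112, 0.058, 0.830)
t=10.000: state=(0.107, 0.047, 0.846)
t=10.500: state=(0.104, 0.038, 0.858)
t=11.000: state=(0.101, 0.030, 0.868)
t=11.500: state=(0.099, 0.024, 0.877)
t=11.860: state=(0.098, 0.021, 0.881)
compare at T: S=0.098, I=0.021, R=0.881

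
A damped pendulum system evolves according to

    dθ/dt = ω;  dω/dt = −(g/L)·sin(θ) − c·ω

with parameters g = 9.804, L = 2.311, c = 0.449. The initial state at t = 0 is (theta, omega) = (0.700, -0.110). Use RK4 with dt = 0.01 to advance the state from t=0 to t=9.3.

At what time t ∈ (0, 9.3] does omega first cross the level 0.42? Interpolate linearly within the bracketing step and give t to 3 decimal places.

t = 1.760

t=0.000: state=(0.700, -0.110)
step 1 (dt=0.01): k1=(-0.110, -2.684), k2=(-0.123, -2.676), k3=(-0.123, -2.676), k4=(-0.137, -2.668); state += dt/6·(k1+2k2+2k3+k4)
t=0.010: state=(0.699, -0.137)
t=0.020: state=(0.697, -0.163)
t=0.030: state=(0.695, -0.190)
continuing one RK4 step at a time; state shown every 50 steps (Δt=0.5):
t=0.500: state=(0.362, -1.102)
t=1.000: state=(-0.211, -0.991)
t=1.500: state=(-0.489, -0.063)
t=1.760: state=(-0.441, 0.420)
next step: t=1.770: state=(-0.436, 0.436) — omega has crossed 0.42
linear interpolation between t=1.760 (0.41987) and t=1.770 (0.43597) → t≈1.760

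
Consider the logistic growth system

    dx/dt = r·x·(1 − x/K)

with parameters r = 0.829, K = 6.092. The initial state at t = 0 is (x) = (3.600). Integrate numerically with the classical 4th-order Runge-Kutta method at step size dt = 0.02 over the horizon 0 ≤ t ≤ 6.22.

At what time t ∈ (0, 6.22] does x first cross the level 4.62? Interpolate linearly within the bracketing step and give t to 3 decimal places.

t = 0.936

t=0.000: state=(3.600)
step 1 (dt=0.02): k1=(1.221), k2=(1.219), k3=(1.219), k4=(1.217); state += dt/6·(k1+2k2+2k3+k4)
t=0.020: state=(3.624)
t=0.040: state=(3.649)
t=0.060: state=(3.673)
continuing one RK4 step at a time; state shown every 25 steps (Δt=0.5):
t=0.500: state=(4.180)
t=0.920: state=(4.605)
next step: t=0.940: state=(4.624) — x has crossed 4.62
linear interpolation between t=0.920 (4.60516) and t=0.940 (4.62372) → t≈0.936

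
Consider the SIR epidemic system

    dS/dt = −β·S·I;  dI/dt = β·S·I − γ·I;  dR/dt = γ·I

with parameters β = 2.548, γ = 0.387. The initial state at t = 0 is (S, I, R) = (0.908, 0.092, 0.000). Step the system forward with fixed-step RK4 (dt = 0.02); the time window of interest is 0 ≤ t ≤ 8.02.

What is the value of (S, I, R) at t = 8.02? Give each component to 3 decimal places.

(S, I, R) = (0.002, 0.074, 0.924)

t=0.000: state=(0.908, 0.092, 0.000)
step 1 (dt=0.02): k1=(-0.213, 0.177, 0.036), k2=(-0.216, 0.180, 0.036), k3=(-0.217, 0.180, 0.036), k4=(-0.220, 0.183, 0.037); state += dt/6·(k1+2k2+2k3+k4)
t=0.020: state=(0.904, 0.096, 0.001)
t=0.040: state=(0.899, 0.099, 0.001)
t=0.060: state=(0.895, 0.103, 0.002)
continuing one RK4 step at a time; state shown every 25 steps (Δt=0.5):
t=0.500: state=(0.751, 0.221, 0.029)
t=1.000: state=(0.504, 0.406, 0.089)
t=1.500: state=(0.272, 0.545, 0.183)
t=2.000: state=(0.132, 0.575, 0.293)
t=2.500: state=(0.065, 0.534, 0.401)
t=3.000: state=(0.034, 0.468, 0.498)
t=3.500: state=(0.020, 0.398, 0.582)
t=4.000: state=(0.012, 0.335, 0.653)
t=4.500: state=(0.008, 0.280, 0.712)
t=5.000: state=(0.006, 0.233, 0.761)
t=5.500: state=(0.005, 0.193, 0.802)
t=6.000: state=(0.004, 0.160, 0.837)
t=6.500: state=(0.003, 0.132, 0.865)
t=7.000: state=(0.003, 0.109, 0.888)
t=7.500: state=(0.002, 0.090, 0.907)
t=8.000: state=(0.002, 0.075, 0.923)
t=8.020: state=(0.002, 0.074, 0.924)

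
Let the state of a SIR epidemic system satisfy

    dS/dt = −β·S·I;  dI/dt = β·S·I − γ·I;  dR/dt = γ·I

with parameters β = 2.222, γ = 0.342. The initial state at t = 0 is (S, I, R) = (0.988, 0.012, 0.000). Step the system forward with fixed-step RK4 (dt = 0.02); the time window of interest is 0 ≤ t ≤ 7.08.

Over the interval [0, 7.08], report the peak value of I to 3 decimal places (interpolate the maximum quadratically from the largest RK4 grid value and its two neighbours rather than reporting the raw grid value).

t=0.000: state=(0.988, 0.012, 0.000)
step 1 (dt=0.02): k1=(-0.026, 0.022, 0.004), k2=(-0.027, 0.023, 0.004), k3=(-0.027, 0.023, 0.004), k4=(-0.027, 0.023, 0.004); state += dt/6·(k1+2k2+2k3+k4)
t=0.020: state=(0.987, 0.012, 0.000)
t=0.040: state=(0.987, 0.013, 0.000)
t=0.060: state=(0.986, 0.013, 0.000)
continuing one RK4 step at a time; state shown every 25 steps (Δt=0.5):
t=0.500: state=(0.967, 0.030, 0.003)
t=1.000: state=(0.916, 0.072, 0.012)
t=1.500: state=(0.809, 0.160, 0.031)
t=2.000: state=(0.629, 0.301, 0.069)
t=2.500: state=(0.413, 0.453, 0.134)
t=3.000: state=(0.235, 0.544, 0.221)
t=3.500: state=(0.127, 0.557, 0.316)
t=4.000: state=(0.069, 0.522, 0.409)
t=4.500: state=(0.040, 0.467, 0.493)
t=5.000: state=(0.025, 0.407, 0.568)
t=5.500: state=(0.016, 0.351, 0.633)
t=6.000: state=(0.011, 0.300, 0.688)
t=6.500: state=(0.008, 0.256, 0.736)
t=7.000: state=(0.006, 0.217, 0.776)
t=7.080: state=(0.006, 0.212, 0.782)
largest grid value and its neighbours: I(3.320)=0.55984, I(3.340)=0.55991, I(3.360)=0.55988
parabola through these three points peaks at t≈3.345 with I≈0.55991

max I = 0.560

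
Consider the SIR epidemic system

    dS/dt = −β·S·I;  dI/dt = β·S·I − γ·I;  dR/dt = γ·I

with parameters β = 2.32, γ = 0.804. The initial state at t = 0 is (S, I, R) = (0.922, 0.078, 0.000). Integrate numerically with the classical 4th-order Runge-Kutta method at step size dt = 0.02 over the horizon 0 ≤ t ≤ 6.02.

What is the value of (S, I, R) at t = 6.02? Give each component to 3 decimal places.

(S, I, R) = (0.072, 0.045, 0.883)

t=0.000: state=(0.922, 0.078, 0.000)
step 1 (dt=0.02): k1=(-0.167, 0.104, 0.063), k2=(-0.169, 0.105, 0.064), k3=(-0.169, 0.105, 0.064), k4=(-0.171, 0.106, 0.064); state += dt/6·(k1+2k2+2k3+k4)
t=0.020: state=(0.919, 0.080, 0.001)
t=0.040: state=(0.915, 0.082, 0.003)
t=0.060: state=(0.912, 0.084, 0.004)
continuing one RK4 step at a time; state shown every 10 steps (Δt=0.2):
t=0.200: state=(0.885, 0.101, 0.014)
t=0.400: state=(0.839, 0.128, 0.033)
t=0.600: state=(0.785, 0.159, 0.056)
t=0.800: state=(0.723, 0.193, 0.084)
t=1.000: state=(0.656, 0.226, 0.118)
t=1.200: state=(0.587, 0.257, 0.157)
t=1.400: state=(0.518, 0.282, 0.200)
t=1.600: state=(0.452, 0.301, 0.247)
t=1.800: state=(0.392, 0.312, 0.296)
t=2.000: state=(0.339, 0.314, 0.347)
t=2.200: state=(0.293, 0.310, 0.397)
t=2.400: state=(0.255, 0.299, 0.446)
t=2.600: state=(0.222, 0.285, 0.493)
t=2.800: state=(0.196, 0.267, 0.537)
t=3.000: state=(0.174, 0.248, 0.579)
t=3.200: state=(0.155, 0.228, 0.617)
t=3.400: state=(0.140, 0.207, 0.652)
t=3.600: state=(0.128, 0.188, 0.684)
t=3.800: state=(0.118, 0.169, 0.713)
t=4.000: state=(0.109, 0.152, 0.738)
t=4.200: state=(0.102, 0.136, 0.762)
t=4.400: state=(0.096, 0.121, 0.782)
t=4.600: state=(0.091, 0.108, 0.801)
t=4.800: state=(0.087, 0.096, 0.817)
t=5.000: state=(0.084, 0.085, 0.831)
t=5.200: state=(0.081, 0.075, 0.844)
t=5.400: state=(0.078, 0.066, 0.856)
t=5.600: state=(0.076, 0.058, 0.866)
t=5.800: state=(0.074, 0.052, 0.875)
t=6.000: state=(0.072, 0.045, 0.882)
t=6.020: state=(0.072, 0.045, 0.883)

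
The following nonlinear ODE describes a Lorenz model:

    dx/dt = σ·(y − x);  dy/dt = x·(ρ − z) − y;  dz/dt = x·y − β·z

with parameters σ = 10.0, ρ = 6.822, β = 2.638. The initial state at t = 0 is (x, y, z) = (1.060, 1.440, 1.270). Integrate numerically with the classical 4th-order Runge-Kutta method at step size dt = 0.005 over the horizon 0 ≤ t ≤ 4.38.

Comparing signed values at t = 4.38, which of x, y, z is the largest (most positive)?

t=0.000: state=(1.060, 1.440, 1.270)
step 1 (dt=0.005): k1=(3.800, 4.445, -1.824), k2=(3.816, 4.492, -1.786), k3=(3.817, 4.492, -1.786), k4=(3.834, 4.538, -1.749); state += dt/6·(k1+2k2+2k3+k4)
t=0.005: state=(1.079, 1.462, 1.261)
t=0.010: state=(1.098, 1.485, 1.253)
t=0.015: state=(1.118, 1.509, 1.244)
continuing one RK4 step at a time; state shown every 40 steps (Δt=0.2):
t=0.200: state=(2.067, 2.738, 1.269)
t=0.400: state=(3.818, 4.864, 2.563)
t=0.600: state=(5.667, 6.201, 5.978)
t=0.800: state=(5.239, 4.389, 8.301)
t=1.000: state=(3.450, 2.745, 7.139)
t=1.200: state=(2.670, 2.562, 5.379)
t=1.400: state=(2.850, 3.104, 4.360)
t=1.600: state=(3.577, 4.016, 4.372)
t=1.800: state=(4.405, 4.726, 5.390)
t=2.000: state=(4.632, 4.522, 6.539)
t=2.200: state=(4.121, 3.795, 6.677)
t=2.400: state=(3.586, 3.412, 6.036)
t=2.600: state=(3.464, 3.507, 5.419)
t=2.800: state=(3.696, 3.864, 5.246)
t=3.000: state=(4.036, 4.182, 5.545)
t=3.200: state=(4.198, 4.203, 5.993)
t=3.400: state=(4.078, 3.971, 6.173)
t=3.600: state=(3.857, 3.763, 6.007)
t=3.800: state=(3.749, 3.737, 5.740)
t=4.000: state=(3.801, 3.857, 5.608)
t=4.200: state=(3.931, 3.994, 5.676)
t=4.380: state=(4.013, 4.037, 5.827)
compare at T: x=4.013, y=4.037, z=5.827

largest component: z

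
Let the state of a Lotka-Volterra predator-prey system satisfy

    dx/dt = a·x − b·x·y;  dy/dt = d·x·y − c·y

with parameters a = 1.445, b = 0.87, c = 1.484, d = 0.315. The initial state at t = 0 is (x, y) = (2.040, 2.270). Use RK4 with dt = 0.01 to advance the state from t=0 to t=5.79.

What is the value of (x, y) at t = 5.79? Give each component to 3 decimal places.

(x, y) = (2.776, 0.803)

t=0.000: state=(2.040, 2.270)
step 1 (dt=0.01): k1=(-1.081, -1.910), k2=(-1.061, -1.906), k3=(-1.061, -1.906), k4=(-1.042, -1.901); state += dt/6·(k1+2k2+2k3+k4)
t=0.010: state=(2.029, 2.251)
t=0.020: state=(2.019, 2.232)
t=0.030: state=(2.009, 2.213)
continuing one RK4 step at a time; state shown every 20 steps (Δt=0.2):
t=0.200: state=(1.895, 1.908)
t=0.400: state=(1.866, 1.596)
t=0.600: state=(1.932, 1.336)
t=0.800: state=(2.084, 1.126)
t=1.000: state=(2.321, 0.961)
t=1.200: state=(2.652, 0.835)
t=1.400: state=(3.088, 0.743)
t=1.600: state=(3.643, 0.682)
t=1.800: state=(4.333, 0.652)
t=2.000: state=(5.167, 0.653)
t=2.200: state=(6.141, 0.692)
t=2.400: state=(7.217, 0.783)
t=2.600: state=(8.299, 0.949)
t=2.800: state=(9.187, 1.226)
t=3.000: state=(9.572, 1.651)
t=3.200: state=(9.139, 2.223)
t=3.400: state=(7.853, 2.832)
t=3.600: state=(6.141, 3.272)
t=3.800: state=(4.566, 3.401)
t=4.000: state=(3.408, 3.242)
t=4.200: state=(2.660, 2.911)
t=4.400: state=(2.213, 2.519)
t=4.600: state=(1.972, 2.134)
t=4.800: state=(1.873, 1.789)
t=5.000: state=(1.880, 1.496)
t=5.200: state=(1.977, 1.255)
t=5.400: state=(2.159, 1.062)
t=5.600: state=(2.429, 0.911)
t=5.790: state=(2.776, 0.803)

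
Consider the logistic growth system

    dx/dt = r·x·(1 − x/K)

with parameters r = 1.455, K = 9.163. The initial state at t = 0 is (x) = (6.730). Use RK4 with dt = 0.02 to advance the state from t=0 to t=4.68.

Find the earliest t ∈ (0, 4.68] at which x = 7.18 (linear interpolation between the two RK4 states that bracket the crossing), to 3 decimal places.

t=0.000: state=(6.730)
step 1 (dt=0.02): k1=(2.600), k2=(2.582), k3=(2.582), k4=(2.564); state += dt/6·(k1+2k2+2k3+k4)
t=0.020: state=(6.782)
t=0.040: state=(6.833)
t=0.060: state=(6.883)
t=0.180: state=(7.169)
next step: t=0.200: state=(7.214) — x has crossed 7.18
linear interpolation between t=0.180 (7.16857) and t=0.200 (7.21361) → t≈0.185

t = 0.185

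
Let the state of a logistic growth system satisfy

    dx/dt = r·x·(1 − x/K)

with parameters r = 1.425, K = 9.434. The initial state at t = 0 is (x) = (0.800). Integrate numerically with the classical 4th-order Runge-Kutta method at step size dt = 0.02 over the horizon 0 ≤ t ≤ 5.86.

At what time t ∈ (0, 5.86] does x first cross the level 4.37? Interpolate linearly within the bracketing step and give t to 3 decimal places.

t = 1.566

t=0.000: state=(0.800)
step 1 (dt=0.02): k1=(1.043), k2=(1.056), k3=(1.056), k4=(1.068); state += dt/6·(k1+2k2+2k3+k4)
t=0.020: state=(0.821)
t=0.040: state=(0.843)
t=0.060: state=(0.865)
continuing one RK4 step at a time; state shown every 10 steps (Δt=0.2):
t=0.200: state=(1.035)
t=0.400: state=(1.328)
t=0.600: state=(1.688)
t=0.800: state=(2.119)
t=1.000: state=(2.624)
t=1.200: state=(3.196)
t=1.400: state=(3.823)
t=1.560: state=(4.350)
next step: t=1.580: state=(4.417) — x has crossed 4.37
linear interpolation between t=1.560 (4.35017) and t=1.580 (4.41705) → t≈1.566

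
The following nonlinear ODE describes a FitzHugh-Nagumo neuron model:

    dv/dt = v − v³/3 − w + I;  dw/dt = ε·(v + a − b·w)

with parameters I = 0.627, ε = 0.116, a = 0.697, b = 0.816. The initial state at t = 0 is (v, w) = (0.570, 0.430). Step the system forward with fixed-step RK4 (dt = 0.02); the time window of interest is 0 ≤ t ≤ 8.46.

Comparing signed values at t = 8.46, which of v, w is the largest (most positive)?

largest component: w

t=0.000: state=(0.570, 0.430)
step 1 (dt=0.02): k1=(0.705, 0.106), k2=(0.709, 0.107), k3=(0.709, 0.107), k4=(0.713, 0.108); state += dt/6·(k1+2k2+2k3+k4)
t=0.020: state=(0.584, 0.432)
t=0.040: state=(0.599, 0.434)
t=0.060: state=(0.613, 0.437)
continuing one RK4 step at a time; state shown every 25 steps (Δt=0.5):
t=0.500: state=(0.955, 0.493)
t=1.000: state=(1.319, 0.574)
t=1.500: state=(1.540, 0.669)
t=2.000: state=(1.620, 0.768)
t=2.500: state=(1.622, 0.864)
t=3.000: state=(1.592, 0.954)
t=3.500: state=(1.547, 1.039)
t=4.000: state=(1.495, 1.116)
t=4.500: state=(1.439, 1.187)
t=5.000: state=(1.380, 1.252)
t=5.500: state=(1.318, 1.310)
t=6.000: state=(1.252, 1.362)
t=6.500: state=(1.181, 1.407)
t=7.000: state=(1.103, 1.446)
t=7.500: state=(1.016, 1.479)
t=8.000: state=(0.916, 1.505)
t=8.460: state=(0.806, 1.522)
compare at T: v=0.806, w=1.522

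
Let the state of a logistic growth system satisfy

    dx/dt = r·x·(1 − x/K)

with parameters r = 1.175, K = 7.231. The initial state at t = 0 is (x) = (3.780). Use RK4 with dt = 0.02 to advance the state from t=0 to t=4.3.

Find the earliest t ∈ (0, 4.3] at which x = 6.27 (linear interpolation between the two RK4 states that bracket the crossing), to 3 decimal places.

t = 1.519

t=0.000: state=(3.780)
step 1 (dt=0.02): k1=(2.120), k2=(2.119), k3=(2.119), k4=(2.117); state += dt/6·(k1+2k2+2k3+k4)
t=0.020: state=(3.822)
t=0.040: state=(3.865)
t=0.060: state=(3.907)
continuing one RK4 step at a time; state shown every 10 steps (Δt=0.2):
t=0.200: state=(4.200)
t=0.400: state=(4.604)
t=0.600: state=(4.983)
t=0.800: state=(5.330)
t=1.000: state=(5.641)
t=1.200: state=(5.913)
t=1.400: state=(6.148)
t=1.500: state=(6.252)
next step: t=1.520: state=(6.271) — x has crossed 6.27
linear interpolation between t=1.500 (6.25152) and t=1.520 (6.27125) → t≈1.519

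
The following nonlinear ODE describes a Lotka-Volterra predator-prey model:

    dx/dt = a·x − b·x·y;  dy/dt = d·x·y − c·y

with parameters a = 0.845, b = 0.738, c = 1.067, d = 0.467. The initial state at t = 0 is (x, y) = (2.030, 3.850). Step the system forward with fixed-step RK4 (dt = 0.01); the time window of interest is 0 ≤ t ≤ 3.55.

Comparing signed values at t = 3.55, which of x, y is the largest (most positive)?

largest component: x

t=0.000: state=(2.030, 3.850)
step 1 (dt=0.01): k1=(-4.052, -0.458), k2=(-4.009, -0.494), k3=(-4.009, -0.494), k4=(-3.965, -0.530); state += dt/6·(k1+2k2+2k3+k4)
t=0.010: state=(1.990, 3.845)
t=0.020: state=(1.951, 3.839)
t=0.030: state=(1.912, 3.833)
continuing one RK4 step at a time; state shown every 20 steps (Δt=0.2):
t=0.200: state=(1.380, 3.638)
t=0.400: state=(0.980, 3.276)
t=0.600: state=(0.737, 2.865)
t=0.800: state=(0.589, 2.461)
t=1.000: state=(0.499, 2.091)
t=1.200: state=(0.445, 1.765)
t=1.400: state=(0.415, 1.484)
t=1.600: state=(0.402, 1.245)
t=1.800: state=(0.402, 1.044)
t=2.000: state=(0.413, 0.876)
t=2.200: state=(0.434, 0.736)
t=2.400: state=(0.465, 0.620)
t=2.600: state=(0.507, 0.524)
t=2.800: state=(0.559, 0.445)
t=3.000: state=(0.622, 0.380)
t=3.200: state=(0.700, 0.326)
t=3.400: state=(0.792, 0.283)
t=3.550: state=(0.873, 0.255)
compare at T: x=0.873, y=0.255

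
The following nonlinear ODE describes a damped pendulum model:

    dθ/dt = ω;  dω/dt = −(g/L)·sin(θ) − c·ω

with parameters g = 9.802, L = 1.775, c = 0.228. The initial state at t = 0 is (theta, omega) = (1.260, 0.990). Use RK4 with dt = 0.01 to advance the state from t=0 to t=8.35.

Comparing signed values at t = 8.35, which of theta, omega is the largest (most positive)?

largest component: omega

t=0.000: state=(1.260, 0.990)
step 1 (dt=0.01): k1=(0.990, -5.483), k2=(0.963, -5.485), k3=(0.963, -5.485), k4=(0.935, -5.487); state += dt/6·(k1+2k2+2k3+k4)
t=0.010: state=(1.270, 0.935)
t=0.020: state=(1.279, 0.880)
t=0.030: state=(1.287, 0.825)
continuing one RK4 step at a time; state shown every 50 steps (Δt=0.5):
t=0.500: state=(1.086, -1.610)
t=1.000: state=(-0.106, -2.666)
t=1.500: state=(-1.056, -0.819)
t=2.000: state=(-0.854, 1.529)
t=2.500: state=(0.197, 2.212)
t=3.000: state=(0.922, 0.445)
t=3.500: state=(0.611, -1.550)
t=4.000: state=(-0.320, -1.746)
t=4.500: state=(-0.799, -0.020)
t=5.000: state=(-0.370, 1.541)
t=5.500: state=(0.421, 1.260)
t=6.000: state=(0.659, -0.369)
t=6.500: state=(0.148, -1.437)
t=7.000: state=(-0.474, -0.778)
t=7.500: state=(-0.498, 0.664)
t=8.000: state=(0.038, 1.226)
t=8.350: state=(0.394, 0.703)
compare at T: theta=0.394, omega=0.703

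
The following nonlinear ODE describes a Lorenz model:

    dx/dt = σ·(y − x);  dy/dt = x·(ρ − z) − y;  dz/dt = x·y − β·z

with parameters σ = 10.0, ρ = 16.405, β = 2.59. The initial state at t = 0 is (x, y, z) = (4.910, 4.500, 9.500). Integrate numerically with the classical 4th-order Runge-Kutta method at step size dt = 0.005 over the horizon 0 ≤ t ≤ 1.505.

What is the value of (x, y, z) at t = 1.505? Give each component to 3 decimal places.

(x, y, z) = (4.124, 3.642, 14.330)

t=0.000: state=(4.910, 4.500, 9.500)
step 1 (dt=0.005): k1=(-4.100, 29.404, -2.510), k2=(-3.262, 29.290, -2.180), k3=(-3.286, 29.301, -2.174), k4=(-2.471, 29.197, -1.839); state += dt/6·(k1+2k2+2k3+k4)
t=0.005: state=(4.894, 4.646, 9.489)
t=0.010: state=(4.885, 4.792, 9.482)
t=0.015: state=(4.884, 4.937, 9.478)
continuing one RK4 step at a time; state shown every 10 steps (Δt=0.05):
t=0.050: state=(5.057, 5.942, 9.559)
t=0.100: state=(5.712, 7.381, 10.079)
t=0.150: state=(6.669, 8.768, 11.209)
t=0.200: state=(7.742, 9.857, 13.021)
t=0.250: state=(8.690, 10.265, 15.363)
t=0.300: state=(9.219, 9.678, 17.742)
t=0.350: state=(9.103, 8.179, 19.466)
t=0.400: state=(8.340, 6.300, 20.075)
t=0.450: state=(7.172, 4.658, 19.618)
t=0.500: state=(5.932, 3.571, 18.482)
t=0.550: state=(4.872, 3.031, 17.059)
t=0.600: state=(4.109, 2.897, 15.601)
t=0.650: state=(3.654, 3.036, 14.238)
t=0.700: state=(3.476, 3.369, 13.039)
t=0.750: state=(3.535, 3.866, 12.046)
t=0.800: state=(3.800, 4.525, 11.301)
t=0.850: state=(4.256, 5.354, 10.860)
t=0.900: state=(4.894, 6.342, 10.795)
t=0.950: state=(5.695, 7.436, 11.199)
t=1.000: state=(6.612, 8.502, 12.150)
t=1.050: state=(7.540, 9.305, 13.652)
t=1.100: state=(8.310, 9.552, 15.534)
t=1.150: state=(8.716, 9.044, 17.401)
t=1.200: state=(8.611, 7.865, 18.753)
t=1.250: state=(8.005, 6.393, 19.262)
t=1.300: state=(7.077, 5.065, 18.940)
t=1.350: state=(6.073, 4.135, 18.044)
t=1.400: state=(5.192, 3.640, 16.866)
t=1.450: state=(4.541, 3.499, 15.621)
t=1.500: state=(4.149, 3.619, 14.441)
t=1.505: state=(4.124, 3.642, 14.330)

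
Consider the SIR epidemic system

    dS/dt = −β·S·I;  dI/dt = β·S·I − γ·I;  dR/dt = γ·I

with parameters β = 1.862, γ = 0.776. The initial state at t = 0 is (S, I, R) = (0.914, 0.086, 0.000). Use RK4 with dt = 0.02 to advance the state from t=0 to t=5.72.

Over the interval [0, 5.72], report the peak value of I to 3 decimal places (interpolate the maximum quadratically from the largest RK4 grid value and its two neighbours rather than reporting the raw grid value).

t=0.000: state=(0.914, 0.086, 0.000)
step 1 (dt=0.02): k1=(-0.146, 0.080, 0.067), k2=(-0.147, 0.080, 0.067), k3=(-0.147, 0.080, 0.067), k4=(-0.149, 0.081, 0.068); state += dt/6·(k1+2k2+2k3+k4)
t=0.020: state=(0.911, 0.088, 0.001)
t=0.040: state=(0.908, 0.089, 0.003)
t=0.060: state=(0.905, 0.091, 0.004)
continuing one RK4 step at a time; state shown every 10 steps (Δt=0.2):
t=0.200: state=(0.882, 0.103, 0.015)
t=0.400: state=(0.846, 0.122, 0.032)
t=0.600: state=(0.806, 0.142, 0.052)
t=0.800: state=(0.762, 0.162, 0.076)
t=1.000: state=(0.714, 0.183, 0.103)
t=1.200: state=(0.665, 0.203, 0.133)
t=1.400: state=(0.614, 0.220, 0.166)
t=1.600: state=(0.564, 0.235, 0.201)
t=1.800: state=(0.516, 0.246, 0.238)
t=2.000: state=(0.470, 0.253, 0.277)
t=2.200: state=(0.428, 0.256, 0.317)
t=2.400: state=(0.389, 0.255, 0.356)
t=2.600: state=(0.354, 0.251, 0.396)
t=2.800: state=(0.323, 0.243, 0.434)
t=3.000: state=(0.295, 0.234, 0.471)
t=3.200: state=(0.271, 0.222, 0.506)
t=3.400: state=(0.250, 0.210, 0.540)
t=3.600: state=(0.232, 0.197, 0.571)
t=3.800: state=(0.216, 0.183, 0.601)
t=4.000: state=(0.202, 0.169, 0.628)
t=4.200: state=(0.191, 0.156, 0.654)
t=4.400: state=(0.180, 0.143, 0.677)
t=4.600: state=(0.171, 0.131, 0.698)
t=4.800: state=(0.163, 0.119, 0.717)
t=5.000: state=(0.157, 0.108, 0.735)
t=5.200: state=(0.151, 0.098, 0.751)
t=5.400: state=(0.146, 0.089, 0.766)
t=5.600: state=(0.141, 0.080, 0.779)
t=5.720: state=(0.139, 0.075, 0.786)
largest grid value and its neighbours: I(2.240)=0.25594, I(2.260)=0.25595, I(2.280)=0.25592
parabola through these three points peaks at t≈2.254 with I≈0.25595

max I = 0.256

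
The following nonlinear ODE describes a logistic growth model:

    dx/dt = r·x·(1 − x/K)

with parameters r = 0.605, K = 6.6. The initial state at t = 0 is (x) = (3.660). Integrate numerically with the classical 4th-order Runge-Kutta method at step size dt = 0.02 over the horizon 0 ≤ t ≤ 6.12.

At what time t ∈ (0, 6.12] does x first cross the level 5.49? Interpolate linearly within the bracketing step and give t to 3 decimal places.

t=0.000: state=(3.660)
step 1 (dt=0.02): k1=(0.986), k2=(0.986), k3=(0.986), k4=(0.985); state += dt/6·(k1+2k2+2k3+k4)
t=0.020: state=(3.680)
t=0.040: state=(3.699)
t=0.060: state=(3.719)
continuing one RK4 step at a time; state shown every 10 steps (Δt=0.2):
t=0.200: state=(3.856)
t=0.400: state=(4.048)
t=0.600: state=(4.234)
t=0.800: state=(4.415)
t=1.000: state=(4.588)
t=1.200: state=(4.753)
t=1.400: state=(4.909)
t=1.600: state=(5.057)
t=1.800: state=(5.195)
t=2.000: state=(5.325)
t=2.200: state=(5.444)
t=2.280: state=(5.490)
next step: t=2.300: state=(5.501) — x has crossed 5.49
linear interpolation between t=2.280 (5.48989) and t=2.300 (5.50102) → t≈2.280

t = 2.280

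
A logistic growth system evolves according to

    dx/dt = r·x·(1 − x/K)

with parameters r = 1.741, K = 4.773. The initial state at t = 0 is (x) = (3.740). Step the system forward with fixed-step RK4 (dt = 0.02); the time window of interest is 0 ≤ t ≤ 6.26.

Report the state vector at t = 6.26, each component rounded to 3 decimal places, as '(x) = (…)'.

(x) = (4.773)

t=0.000: state=(3.740)
step 1 (dt=0.02): k1=(1.409), k2=(1.395), k3=(1.395), k4=(1.381); state += dt/6·(k1+2k2+2k3+k4)
t=0.020: state=(3.768)
t=0.040: state=(3.795)
t=0.060: state=(3.822)
continuing one RK4 step at a time; state shown every 25 steps (Δt=0.5):
t=0.500: state=(4.278)
t=1.000: state=(4.553)
t=1.500: state=(4.678)
t=2.000: state=(4.733)
t=2.500: state=(4.756)
t=3.000: state=(4.766)
t=3.500: state=(4.770)
t=4.000: state=(4.772)
t=4.500: state=(4.772)
t=5.000: state=(4.773)
t=5.500: state=(4.773)
t=6.000: state=(4.773)
t=6.260: state=(4.773)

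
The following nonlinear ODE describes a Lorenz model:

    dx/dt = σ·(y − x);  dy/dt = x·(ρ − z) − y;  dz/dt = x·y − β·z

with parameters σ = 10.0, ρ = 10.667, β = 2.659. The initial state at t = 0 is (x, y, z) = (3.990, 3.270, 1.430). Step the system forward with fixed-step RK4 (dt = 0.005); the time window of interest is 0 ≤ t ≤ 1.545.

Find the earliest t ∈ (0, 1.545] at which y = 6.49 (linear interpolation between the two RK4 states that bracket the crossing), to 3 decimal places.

t = 0.105

t=0.000: state=(3.990, 3.270, 1.430)
step 1 (dt=0.005): k1=(-7.200, 33.586, 9.245), k2=(-6.180, 33.244, 9.458), k3=(-6.214, 33.266, 9.462), k4=(-5.226, 32.945, 9.676); state += dt/6·(k1+2k2+2k3+k4)
t=0.005: state=(3.959, 3.436, 1.477)
t=0.010: state=(3.938, 3.600, 1.527)
t=0.015: state=(3.925, 3.760, 1.578)
continuing one RK4 step at a time; state shown every 10 steps (Δt=0.05):
t=0.050: state=(4.047, 4.840, 2.009)
t=0.100: state=(4.679, 6.342, 2.901)
next step: t=0.105: state=(4.764, 6.492, 3.013) — y has crossed 6.49
linear interpolation between t=0.100 (6.34168) and t=0.105 (6.49160) → t≈0.105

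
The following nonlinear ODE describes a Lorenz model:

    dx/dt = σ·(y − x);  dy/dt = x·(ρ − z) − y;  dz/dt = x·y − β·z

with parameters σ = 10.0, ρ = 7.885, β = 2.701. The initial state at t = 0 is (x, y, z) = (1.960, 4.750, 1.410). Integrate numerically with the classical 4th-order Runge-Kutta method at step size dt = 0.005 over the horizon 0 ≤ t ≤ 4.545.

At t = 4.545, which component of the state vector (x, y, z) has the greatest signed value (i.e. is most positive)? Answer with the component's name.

t=0.000: state=(1.960, 4.750, 1.410)
step 1 (dt=0.005): k1=(27.900, 7.941, 5.502), k2=(27.401, 8.345, 5.836), k3=(27.424, 8.334, 5.830), k4=(26.946, 8.726, 6.162); state += dt/6·(k1+2k2+2k3+k4)
t=0.005: state=(2.097, 4.792, 1.439)
t=0.010: state=(2.230, 4.837, 1.472)
t=0.015: state=(2.358, 4.886, 1.507)
continuing one RK4 step at a time; state shown every 40 steps (Δt=0.2):
t=0.200: state=(5.919, 7.460, 5.071)
t=0.400: state=(6.701, 5.687, 10.365)
t=0.600: state=(3.767, 2.488, 9.057)
t=0.800: state=(2.367, 2.160, 6.230)
t=1.000: state=(2.562, 2.909, 4.555)
t=1.200: state=(3.645, 4.352, 4.417)
t=1.400: state=(5.093, 5.694, 6.154)
t=1.600: state=(5.454, 5.158, 8.281)
t=1.800: state=(4.360, 3.756, 8.141)
t=2.000: state=(3.540, 3.358, 6.795)
t=2.200: state=(3.588, 3.788, 5.878)
t=2.400: state=(4.189, 4.544, 5.954)
t=2.600: state=(4.774, 4.944, 6.854)
t=2.800: state=(4.749, 4.571, 7.562)
t=3.000: state=(4.271, 4.033, 7.367)
t=3.200: state=(3.964, 3.912, 6.764)
t=3.400: state=(4.048, 4.168, 6.421)
t=3.600: state=(4.345, 4.495, 6.572)
t=3.800: state=(4.541, 4.571, 6.984)
t=4.000: state=(4.461, 4.367, 7.192)
t=4.200: state=(4.255, 4.165, 7.042)
t=4.400: state=(4.157, 4.155, 6.783)
t=4.545: state=(4.196, 4.248, 6.687)
compare at T: x=4.196, y=4.248, z=6.687

largest component: z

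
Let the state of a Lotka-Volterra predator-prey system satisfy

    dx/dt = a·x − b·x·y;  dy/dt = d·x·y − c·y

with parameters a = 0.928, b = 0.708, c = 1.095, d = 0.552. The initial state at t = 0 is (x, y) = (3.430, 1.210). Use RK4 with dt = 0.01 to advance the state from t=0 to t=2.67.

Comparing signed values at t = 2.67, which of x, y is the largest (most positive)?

t=0.000: state=(3.430, 1.210)
step 1 (dt=0.01): k1=(0.245, 0.966), k2=(0.233, 0.971), k3=(0.233, 0.971), k4=(0.221, 0.975); state += dt/6·(k1+2k2+2k3+k4)
t=0.010: state=(3.432, 1.220)
t=0.020: state=(3.434, 1.230)
t=0.030: state=(3.436, 1.239)
continuing one RK4 step at a time; state shown every 10 steps (Δt=0.1):
t=0.100: state=(3.442, 1.311)
t=0.200: state=(3.429, 1.421)
t=0.300: state=(3.389, 1.537)
t=0.400: state=(3.321, 1.658)
t=0.500: state=(3.226, 1.781)
t=0.600: state=(3.107, 1.901)
t=0.700: state=(2.968, 2.015)
t=0.800: state=(2.813, 2.119)
t=0.900: state=(2.648, 2.208)
t=1.000: state=(2.478, 2.280)
t=1.100: state=(2.309, 2.332)
t=1.200: state=(2.146, 2.363)
t=1.300: state=(1.990, 2.374)
t=1.400: state=(1.846, 2.366)
t=1.500: state=(1.715, 2.339)
t=1.600: state=(1.597, 2.297)
t=1.700: state=(1.492, 2.242)
t=1.800: state=(1.400, 2.176)
t=1.900: state=(1.320, 2.102)
t=2.000: state=(1.252, 2.023)
t=2.100: state=(1.194, 1.940)
t=2.200: state=(1.145, 1.854)
t=2.300: state=(1.105, 1.768)
t=2.400: state=(1.073, 1.683)
t=2.500: state=(1.048, 1.599)
t=2.600: state=(1.030, 1.518)
t=2.670: state=(1.021, 1.463)
compare at T: x=1.021, y=1.463

largest component: y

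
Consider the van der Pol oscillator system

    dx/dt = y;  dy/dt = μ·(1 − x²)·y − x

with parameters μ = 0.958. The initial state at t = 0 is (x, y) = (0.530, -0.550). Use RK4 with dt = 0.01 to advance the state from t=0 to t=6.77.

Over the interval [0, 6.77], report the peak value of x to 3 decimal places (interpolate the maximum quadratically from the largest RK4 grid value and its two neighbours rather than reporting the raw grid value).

max x = 1.974

t=0.000: state=(0.530, -0.550)
step 1 (dt=0.01): k1=(-0.550, -0.909), k2=(-0.555, -0.911), k3=(-0.555, -0.911), k4=(-0.559, -0.913); state += dt/6·(k1+2k2+2k3+k4)
t=0.010: state=(0.524, -0.559)
t=0.020: state=(0.519, -0.568)
t=0.030: state=(0.513, -0.577)
continuing one RK4 step at a time; state shown every 25 steps (Δt=0.25):
t=0.250: state=(0.363, -0.791)
t=0.500: state=(0.132, -1.060)
t=0.750: state=(-0.168, -1.343)
t=1.000: state=(-0.534, -1.560)
t=1.250: state=(-0.929, -1.548)
t=1.500: state=(-1.279, -1.193)
t=1.750: state=(-1.508, -0.634)
t=2.000: state=(-1.600, -0.119)
t=2.250: state=(-1.580, 0.252)
t=2.500: state=(-1.483, 0.511)
t=2.750: state=(-1.329, 0.719)
t=3.000: state=(-1.123, 0.927)
t=3.250: state=(-0.862, 1.179)
t=3.500: state=(-0.527, 1.517)
t=3.750: state=(-0.094, 1.966)
t=4.000: state=(0.458, 2.420)
t=4.250: state=(1.082, 2.452)
t=4.500: state=(1.613, 1.684)
t=4.750: state=(1.902, 0.658)
t=5.000: state=(1.974, -0.018)
t=5.250: state=(1.921, -0.365)
t=5.500: state=(1.804, -0.555)
t=5.750: state=(1.648, -0.691)
t=6.000: state=(1.459, -0.824)
t=6.250: state=(1.233, -0.985)
t=6.500: state=(0.961, -1.206)
t=6.750: state=(0.622, -1.523)
t=6.770: state=(0.592, -1.554)
largest grid value and its neighbours: x(4.980)=1.97361, x(4.990)=1.97372, x(5.000)=1.97364
parabola through these three points peaks at t≈4.991 with x≈1.97372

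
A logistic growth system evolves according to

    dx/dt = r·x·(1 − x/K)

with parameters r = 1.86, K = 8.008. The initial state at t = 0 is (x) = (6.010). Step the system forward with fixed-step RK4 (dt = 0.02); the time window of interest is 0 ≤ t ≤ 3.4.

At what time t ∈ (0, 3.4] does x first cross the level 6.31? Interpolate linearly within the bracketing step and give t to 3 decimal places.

t = 0.114

t=0.000: state=(6.010)
step 1 (dt=0.02): k1=(2.789), k2=(2.763), k3=(2.763), k4=(2.737); state += dt/6·(k1+2k2+2k3+k4)
t=0.020: state=(6.065)
t=0.040: state=(6.119)
t=0.060: state=(6.173)
t=0.100: state=(6.276)
next step: t=0.120: state=(6.326) — x has crossed 6.31
linear interpolation between t=0.100 (6.27576) and t=0.120 (6.32573) → t≈0.114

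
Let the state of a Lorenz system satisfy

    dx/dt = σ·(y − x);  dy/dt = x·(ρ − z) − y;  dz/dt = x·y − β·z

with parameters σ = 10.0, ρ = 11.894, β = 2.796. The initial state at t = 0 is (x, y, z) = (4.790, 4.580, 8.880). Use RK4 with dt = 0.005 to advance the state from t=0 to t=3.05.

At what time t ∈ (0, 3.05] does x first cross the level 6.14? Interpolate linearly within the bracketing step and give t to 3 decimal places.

t = 0.265

t=0.000: state=(4.790, 4.580, 8.880)
step 1 (dt=0.005): k1=(-2.100, 9.857, -2.890), k2=(-1.801, 9.851, -2.776), k3=(-1.809, 9.852, -2.774), k4=(-1.517, 9.847, -2.657); state += dt/6·(k1+2k2+2k3+k4)
t=0.005: state=(4.781, 4.629, 8.866)
t=0.010: state=(4.775, 4.678, 8.853)
t=0.015: state=(4.771, 4.728, 8.842)
continuing one RK4 step at a time; state shown every 20 steps (Δt=0.1):
t=0.100: state=(5.018, 5.559, 8.870)
t=0.200: state=(5.692, 6.423, 9.529)
t=0.260: state=(6.110, 6.747, 10.216)
next step: t=0.265: state=(6.141, 6.764, 10.279) — x has crossed 6.14
linear interpolation between t=0.260 (6.11000) and t=0.265 (6.14148) → t≈0.265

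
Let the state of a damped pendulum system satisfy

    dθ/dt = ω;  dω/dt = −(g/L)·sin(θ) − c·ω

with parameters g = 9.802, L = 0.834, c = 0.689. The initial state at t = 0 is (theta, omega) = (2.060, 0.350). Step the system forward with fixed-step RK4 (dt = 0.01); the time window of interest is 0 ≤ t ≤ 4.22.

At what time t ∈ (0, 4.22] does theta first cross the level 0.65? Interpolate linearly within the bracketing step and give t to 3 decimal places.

t = 0.574

t=0.000: state=(2.060, 0.350)
step 1 (dt=0.01): k1=(0.350, -10.616), k2=(0.297, -10.569), k3=(0.297, -10.571), k4=(0.244, -10.526); state += dt/6·(k1+2k2+2k3+k4)
t=0.010: state=(2.063, 0.244)
t=0.020: state=(2.065, 0.139)
t=0.030: state=(2.066, 0.035)
continuing one RK4 step at a time; state shown every 20 steps (Δt=0.2):
t=0.200: state=(1.926, -1.667)
t=0.400: state=(1.396, -3.607)
t=0.570: state=(0.669, -4.801)
next step: t=0.580: state=(0.621, -4.839) — theta has crossed 0.65
linear interpolation between t=0.570 (0.66943) and t=0.580 (0.62122) → t≈0.574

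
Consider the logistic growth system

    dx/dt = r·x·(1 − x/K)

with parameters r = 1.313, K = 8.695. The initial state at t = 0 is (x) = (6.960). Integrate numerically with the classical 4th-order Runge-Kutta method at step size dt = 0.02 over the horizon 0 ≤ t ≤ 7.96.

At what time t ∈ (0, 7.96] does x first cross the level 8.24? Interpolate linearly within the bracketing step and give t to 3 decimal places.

t=0.000: state=(6.960)
step 1 (dt=0.02): k1=(1.823), k2=(1.809), k3=(1.809), k4=(1.795); state += dt/6·(k1+2k2+2k3+k4)
t=0.020: state=(6.996)
t=0.040: state=(7.032)
t=0.060: state=(7.067)
continuing one RK4 step at a time; state shown every 25 steps (Δt=0.5):
t=0.500: state=(7.700)
t=1.000: state=(8.149)
t=1.140: state=(8.235)
next step: t=1.160: state=(8.247) — x has crossed 8.24
linear interpolation between t=1.140 (8.23547) and t=1.160 (8.24676) → t≈1.148

t = 1.148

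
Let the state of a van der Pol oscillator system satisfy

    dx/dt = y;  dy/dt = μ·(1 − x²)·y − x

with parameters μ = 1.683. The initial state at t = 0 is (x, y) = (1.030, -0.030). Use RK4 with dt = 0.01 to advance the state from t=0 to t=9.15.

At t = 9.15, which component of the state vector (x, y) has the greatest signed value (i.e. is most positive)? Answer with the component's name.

largest component: y

t=0.000: state=(1.030, -0.030)
step 1 (dt=0.01): k1=(-0.030, -1.027), k2=(-0.035, -1.026), k3=(-0.035, -1.026), k4=(-0.040, -1.026); state += dt/6·(k1+2k2+2k3+k4)
t=0.010: state=(1.030, -0.040)
t=0.020: state=(1.029, -0.051)
t=0.030: state=(1.029, -0.061)
continuing one RK4 step at a time; state shown every 50 steps (Δt=0.5):
t=0.500: state=(0.889, -0.539)
t=1.000: state=(0.456, -1.277)
t=1.500: state=(-0.543, -2.828)
t=2.000: state=(-1.784, -1.203)
t=2.500: state=(-1.907, 0.247)
t=3.000: state=(-1.723, 0.447)
t=3.500: state=(-1.468, 0.582)
t=4.000: state=(-1.122, 0.835)
t=4.500: state=(-0.565, 1.517)
t=5.000: state=(0.603, 3.288)
t=5.500: state=(1.915, 0.996)
t=6.000: state=(1.975, -0.283)
t=6.500: state=(1.789, -0.431)
t=7.000: state=(1.548, -0.541)
t=7.500: state=(1.233, -0.742)
t=8.000: state=(0.759, -1.241)
t=8.500: state=(-0.176, -2.743)
t=9.000: state=(-1.702, -2.066)
t=9.150: state=(-1.924, -0.939)
compare at T: x=-1.924, y=-0.939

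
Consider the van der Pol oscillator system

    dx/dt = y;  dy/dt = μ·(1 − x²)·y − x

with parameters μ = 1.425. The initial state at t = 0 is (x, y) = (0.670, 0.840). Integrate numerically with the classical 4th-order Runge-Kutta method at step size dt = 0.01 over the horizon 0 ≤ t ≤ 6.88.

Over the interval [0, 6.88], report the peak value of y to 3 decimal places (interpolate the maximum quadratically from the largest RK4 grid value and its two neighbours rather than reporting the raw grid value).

t=0.000: state=(0.670, 0.840)
step 1 (dt=0.01): k1=(0.840, -0.010), k2=(0.840, -0.021), k3=(0.840, -0.021), k4=(0.840, -0.032); state += dt/6·(k1+2k2+2k3+k4)
t=0.010: state=(0.678, 0.840)
t=0.020: state=(0.687, 0.839)
t=0.030: state=(0.695, 0.839)
continuing one RK4 step at a time; state shown every 25 steps (Δt=0.25):
t=0.250: state=(0.874, 0.763)
t=0.500: state=(1.039, 0.542)
t=0.750: state=(1.138, 0.242)
t=1.000: state=(1.161, -0.057)
t=1.250: state=(1.113, -0.322)
t=1.500: state=(1.001, -0.569)
t=1.750: state=(0.826, -0.840)
t=2.000: state=(0.574, -1.198)
t=2.250: state=(0.213, -1.728)
t=2.500: state=(-0.307, -2.442)
t=2.750: state=(-0.982, -2.809)
t=3.000: state=(-1.595, -1.878)
t=3.250: state=(-1.891, -0.572)
t=3.500: state=(-1.939, 0.091)
t=3.750: state=(-1.879, 0.346)
t=4.000: state=(-1.777, 0.462)
t=4.250: state=(-1.651, 0.543)
t=4.500: state=(-1.505, 0.627)
t=4.750: state=(-1.336, 0.736)
t=5.000: state=(-1.133, 0.894)
t=5.250: state=(-0.881, 1.140)
t=5.500: state=(-0.550, 1.547)
t=5.750: state=(-0.086, 2.212)
t=6.000: state=(0.570, 3.002)
t=6.250: state=(1.333, 2.813)
t=6.500: state=(1.851, 1.258)
t=6.750: state=(2.009, 0.156)
t=6.880: state=(2.010, -0.111)
largest grid value and its neighbours: y(6.100)=3.13572, y(6.110)=3.13574, y(6.120)=3.13289
parabola through these three points peaks at t≈6.105 with y≈3.13609

max y = 3.136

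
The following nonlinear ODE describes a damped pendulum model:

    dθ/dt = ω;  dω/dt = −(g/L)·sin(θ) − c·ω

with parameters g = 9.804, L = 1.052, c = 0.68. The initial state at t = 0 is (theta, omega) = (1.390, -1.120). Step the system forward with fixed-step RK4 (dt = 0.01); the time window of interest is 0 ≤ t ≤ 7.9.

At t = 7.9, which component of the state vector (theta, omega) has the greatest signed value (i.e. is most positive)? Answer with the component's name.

t=0.000: state=(1.390, -1.120)
step 1 (dt=0.01): k1=(-1.120, -8.406), k2=(-1.162, -8.368), k3=(-1.162, -8.368), k4=(-1.204, -8.329); state += dt/6·(k1+2k2+2k3+k4)
t=0.010: state=(1.378, -1.204)
t=0.020: state=(1.366, -1.287)
t=0.030: state=(1.353, -1.369)
continuing one RK4 step at a time; state shown every 50 steps (Δt=0.5):
t=0.500: state=(0.054, -3.364)
t=1.000: state=(-0.956, -0.194)
t=1.500: state=(-0.271, 2.359)
t=2.000: state=(0.621, 0.631)
t=2.500: state=(0.294, -1.578)
t=3.000: state=(-0.397, -0.692)
t=3.500: state=(-0.259, 1.037)
t=4.000: state=(0.251, 0.621)
t=4.500: state=(0.211, -0.671)
t=5.000: state=(-0.156, -0.514)
t=5.500: state=(-0.166, 0.426)
t=6.000: state=(0.095, 0.409)
t=6.500: state=(0.127, -0.265)
t=7.000: state=(-0.056, -0.316)
t=7.500: state=(-0.096, 0.159)
t=7.900: state=(0.005, 0.274)
compare at T: theta=0.005, omega=0.274

largest component: omega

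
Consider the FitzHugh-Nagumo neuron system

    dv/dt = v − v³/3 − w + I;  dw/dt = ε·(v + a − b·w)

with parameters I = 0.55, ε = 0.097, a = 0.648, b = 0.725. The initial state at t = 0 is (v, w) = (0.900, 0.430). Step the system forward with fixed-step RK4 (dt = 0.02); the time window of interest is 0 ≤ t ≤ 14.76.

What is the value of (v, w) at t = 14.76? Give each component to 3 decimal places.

(v, w) = (-1.824, 0.680)

t=0.000: state=(0.900, 0.430)
step 1 (dt=0.02): k1=(0.777, 0.120), k2=(0.777, 0.121), k3=(0.777, 0.121), k4=(0.777, 0.121); state += dt/6·(k1+2k2+2k3+k4)
t=0.020: state=(0.916, 0.432)
t=0.040: state=(0.931, 0.435)
t=0.060: state=(0.947, 0.437)
continuing one RK4 step at a time; state shown every 25 steps (Δt=0.5):
t=0.500: state=(1.267, 0.498)
t=1.000: state=(1.511, 0.579)
t=1.500: state=(1.613, 0.664)
t=2.000: state=(1.631, 0.750)
t=2.500: state=(1.610, 0.832)
t=3.000: state=(1.572, 0.910)
t=3.500: state=(1.528, 0.983)
t=4.000: state=(1.479, 1.052)
t=4.500: state=(1.427, 1.116)
t=5.000: state=(1.372, 1.175)
t=5.500: state=(1.313, 1.229)
t=6.000: state=(1.251, 1.279)
t=6.500: state=(1.183, 1.323)
t=7.000: state=(1.108, 1.363)
t=7.500: state=(1.023, 1.398)
t=8.000: state=(0.925, 1.427)
t=8.500: state=(0.805, 1.450)
t=9.000: state=(0.650, 1.465)
t=9.500: state=(0.437, 1.472)
t=10.000: state=(0.116, 1.465)
t=10.500: state=(-0.394, 1.440)
t=11.000: state=(-1.114, 1.385)
t=11.500: state=(-1.711, 1.300)
t=12.000: state=(-1.931, 1.198)
t=12.500: state=(-1.962, 1.094)
t=13.000: state=(-1.942, 0.994)
t=13.500: state=(-1.911, 0.899)
t=14.000: state=(-1.877, 0.808)
t=14.500: state=(-1.842, 0.723)
t=14.760: state=(-1.824, 0.680)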